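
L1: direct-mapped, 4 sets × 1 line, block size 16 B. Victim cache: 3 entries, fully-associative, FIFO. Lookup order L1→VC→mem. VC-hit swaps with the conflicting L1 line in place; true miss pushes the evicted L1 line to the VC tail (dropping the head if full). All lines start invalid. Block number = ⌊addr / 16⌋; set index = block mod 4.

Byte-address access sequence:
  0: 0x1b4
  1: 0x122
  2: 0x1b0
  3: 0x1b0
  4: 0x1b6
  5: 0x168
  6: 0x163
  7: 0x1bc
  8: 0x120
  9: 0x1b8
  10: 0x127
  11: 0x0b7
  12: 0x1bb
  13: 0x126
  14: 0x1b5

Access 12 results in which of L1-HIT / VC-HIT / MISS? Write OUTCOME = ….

  [0] addr=0x1b4 blk=27 s=3: MISS | VC []
  [1] addr=0x122 blk=18 s=2: MISS | VC []
  [2] addr=0x1b0 blk=27 s=3: L1-HIT | VC []
  [3] addr=0x1b0 blk=27 s=3: L1-HIT | VC []
  [4] addr=0x1b6 blk=27 s=3: L1-HIT | VC []
  [5] addr=0x168 blk=22 s=2: MISS | VC [18]
  [6] addr=0x163 blk=22 s=2: L1-HIT | VC [18]
  [7] addr=0x1bc blk=27 s=3: L1-HIT | VC [18]
  [8] addr=0x120 blk=18 s=2: VC-HIT | VC [22]
  [9] addr=0x1b8 blk=27 s=3: L1-HIT | VC [22]
  [10] addr=0x127 blk=18 s=2: L1-HIT | VC [22]
  [11] addr=0xb7 blk=11 s=3: MISS | VC [22, 27]
  [12] addr=0x1bb blk=27 s=3: VC-HIT | VC [22, 11]
  [13] addr=0x126 blk=18 s=2: L1-HIT | VC [22, 11]
  [14] addr=0x1b5 blk=27 s=3: L1-HIT | VC [22, 11]

OUTCOME = VC-HIT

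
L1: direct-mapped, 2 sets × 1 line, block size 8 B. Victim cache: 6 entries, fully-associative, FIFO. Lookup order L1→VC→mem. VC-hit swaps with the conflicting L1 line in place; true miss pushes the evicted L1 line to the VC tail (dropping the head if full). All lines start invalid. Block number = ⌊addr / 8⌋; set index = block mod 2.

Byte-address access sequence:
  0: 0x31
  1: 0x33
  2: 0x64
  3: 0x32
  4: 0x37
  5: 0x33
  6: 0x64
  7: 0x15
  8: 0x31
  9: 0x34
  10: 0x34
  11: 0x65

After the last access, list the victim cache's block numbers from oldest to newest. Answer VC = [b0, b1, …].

  [0] addr=0x31 blk=6 s=0: MISS | VC []
  [1] addr=0x33 blk=6 s=0: L1-HIT | VC []
  [2] addr=0x64 blk=12 s=0: MISS | VC [6]
  [3] addr=0x32 blk=6 s=0: VC-HIT | VC [12]
  [4] addr=0x37 blk=6 s=0: L1-HIT | VC [12]
  [5] addr=0x33 blk=6 s=0: L1-HIT | VC [12]
  [6] addr=0x64 blk=12 s=0: VC-HIT | VC [6]
  [7] addr=0x15 blk=2 s=0: MISS | VC [6, 12]
  [8] addr=0x31 blk=6 s=0: VC-HIT | VC [2, 12]
  [9] addr=0x34 blk=6 s=0: L1-HIT | VC [2, 12]
  [10] addr=0x34 blk=6 s=0: L1-HIT | VC [2, 12]
  [11] addr=0x65 blk=12 s=0: VC-HIT | VC [2, 6]

VC = [2, 6]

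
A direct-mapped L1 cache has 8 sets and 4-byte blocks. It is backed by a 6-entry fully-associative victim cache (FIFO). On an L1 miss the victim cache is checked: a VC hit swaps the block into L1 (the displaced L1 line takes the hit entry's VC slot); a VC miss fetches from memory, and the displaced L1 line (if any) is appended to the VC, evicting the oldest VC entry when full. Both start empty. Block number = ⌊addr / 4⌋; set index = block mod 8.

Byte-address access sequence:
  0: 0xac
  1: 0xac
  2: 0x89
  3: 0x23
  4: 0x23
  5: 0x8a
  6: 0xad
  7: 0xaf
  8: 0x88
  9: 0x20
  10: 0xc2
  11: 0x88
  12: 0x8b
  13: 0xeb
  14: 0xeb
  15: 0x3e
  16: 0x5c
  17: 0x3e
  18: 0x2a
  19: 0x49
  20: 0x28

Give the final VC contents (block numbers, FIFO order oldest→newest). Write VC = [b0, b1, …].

VC = [8, 34, 23, 58, 18]

0: 0xac (blk 43, set 3) → MISS  vc=[]
1: 0xac (blk 43, set 3) → L1-HIT  vc=[]
2: 0x89 (blk 34, set 2) → MISS  vc=[]
3: 0x23 (blk 8, set 0) → MISS  vc=[]
4: 0x23 (blk 8, set 0) → L1-HIT  vc=[]
5: 0x8a (blk 34, set 2) → L1-HIT  vc=[]
6: 0xad (blk 43, set 3) → L1-HIT  vc=[]
7: 0xaf (blk 43, set 3) → L1-HIT  vc=[]
8: 0x88 (blk 34, set 2) → L1-HIT  vc=[]
9: 0x20 (blk 8, set 0) → L1-HIT  vc=[]
10: 0xc2 (blk 48, set 0) → MISS  vc=[8]
11: 0x88 (blk 34, set 2) → L1-HIT  vc=[8]
12: 0x8b (blk 34, set 2) → L1-HIT  vc=[8]
13: 0xeb (blk 58, set 2) → MISS  vc=[8, 34]
14: 0xeb (blk 58, set 2) → L1-HIT  vc=[8, 34]
15: 0x3e (blk 15, set 7) → MISS  vc=[8, 34]
16: 0x5c (blk 23, set 7) → MISS  vc=[8, 34, 15]
17: 0x3e (blk 15, set 7) → VC-HIT  vc=[8, 34, 23]
18: 0x2a (blk 10, set 2) → MISS  vc=[8, 34, 23, 58]
19: 0x49 (blk 18, set 2) → MISS  vc=[8, 34, 23, 58, 10]
20: 0x28 (blk 10, set 2) → VC-HIT  vc=[8, 34, 23, 58, 18]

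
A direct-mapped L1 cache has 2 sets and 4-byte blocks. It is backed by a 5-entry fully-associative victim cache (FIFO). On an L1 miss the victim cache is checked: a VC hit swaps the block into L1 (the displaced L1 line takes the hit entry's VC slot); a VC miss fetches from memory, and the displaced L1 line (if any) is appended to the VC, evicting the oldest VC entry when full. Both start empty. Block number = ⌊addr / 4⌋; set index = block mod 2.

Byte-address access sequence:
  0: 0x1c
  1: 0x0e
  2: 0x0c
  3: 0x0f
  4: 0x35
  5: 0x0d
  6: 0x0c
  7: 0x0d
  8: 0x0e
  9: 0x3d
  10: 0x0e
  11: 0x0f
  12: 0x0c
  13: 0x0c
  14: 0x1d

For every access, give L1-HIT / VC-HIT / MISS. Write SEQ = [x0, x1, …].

0: 0x1c (blk 7, set 1) → MISS  vc=[]
1: 0xe (blk 3, set 1) → MISS  vc=[7]
2: 0xc (blk 3, set 1) → L1-HIT  vc=[7]
3: 0xf (blk 3, set 1) → L1-HIT  vc=[7]
4: 0x35 (blk 13, set 1) → MISS  vc=[7, 3]
5: 0xd (blk 3, set 1) → VC-HIT  vc=[7, 13]
6: 0xc (blk 3, set 1) → L1-HIT  vc=[7, 13]
7: 0xd (blk 3, set 1) → L1-HIT  vc=[7, 13]
8: 0xe (blk 3, set 1) → L1-HIT  vc=[7, 13]
9: 0x3d (blk 15, set 1) → MISS  vc=[7, 13, 3]
10: 0xe (blk 3, set 1) → VC-HIT  vc=[7, 13, 15]
11: 0xf (blk 3, set 1) → L1-HIT  vc=[7, 13, 15]
12: 0xc (blk 3, set 1) → L1-HIT  vc=[7, 13, 15]
13: 0xc (blk 3, set 1) → L1-HIT  vc=[7, 13, 15]
14: 0x1d (blk 7, set 1) → VC-HIT  vc=[3, 13, 15]

SEQ = [MISS, MISS, L1-HIT, L1-HIT, MISS, VC-HIT, L1-HIT, L1-HIT, L1-HIT, MISS, VC-HIT, L1-HIT, L1-HIT, L1-HIT, VC-HIT]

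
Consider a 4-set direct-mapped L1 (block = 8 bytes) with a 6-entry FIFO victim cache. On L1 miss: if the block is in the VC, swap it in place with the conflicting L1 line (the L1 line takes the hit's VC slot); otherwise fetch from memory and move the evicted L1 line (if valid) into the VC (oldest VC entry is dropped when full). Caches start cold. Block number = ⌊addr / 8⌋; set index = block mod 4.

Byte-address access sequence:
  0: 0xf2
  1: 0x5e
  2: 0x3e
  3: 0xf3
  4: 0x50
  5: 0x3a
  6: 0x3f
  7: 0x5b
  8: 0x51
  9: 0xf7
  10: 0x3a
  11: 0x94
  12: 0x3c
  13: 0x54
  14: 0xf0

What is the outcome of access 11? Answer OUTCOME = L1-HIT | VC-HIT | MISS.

OUTCOME = MISS

#0 0xf2→b30/s2 MISS; vc=[]
#1 0x5e→b11/s3 MISS; vc=[]
#2 0x3e→b7/s3 MISS; vc=[11]
#3 0xf3→b30/s2 L1-HIT; vc=[11]
#4 0x50→b10/s2 MISS; vc=[11,30]
#5 0x3a→b7/s3 L1-HIT; vc=[11,30]
#6 0x3f→b7/s3 L1-HIT; vc=[11,30]
#7 0x5b→b11/s3 VC-HIT; vc=[7,30]
#8 0x51→b10/s2 L1-HIT; vc=[7,30]
#9 0xf7→b30/s2 VC-HIT; vc=[7,10]
#10 0x3a→b7/s3 VC-HIT; vc=[11,10]
#11 0x94→b18/s2 MISS; vc=[11,10,30]
#12 0x3c→b7/s3 L1-HIT; vc=[11,10,30]
#13 0x54→b10/s2 VC-HIT; vc=[11,18,30]
#14 0xf0→b30/s2 VC-HIT; vc=[11,18,10]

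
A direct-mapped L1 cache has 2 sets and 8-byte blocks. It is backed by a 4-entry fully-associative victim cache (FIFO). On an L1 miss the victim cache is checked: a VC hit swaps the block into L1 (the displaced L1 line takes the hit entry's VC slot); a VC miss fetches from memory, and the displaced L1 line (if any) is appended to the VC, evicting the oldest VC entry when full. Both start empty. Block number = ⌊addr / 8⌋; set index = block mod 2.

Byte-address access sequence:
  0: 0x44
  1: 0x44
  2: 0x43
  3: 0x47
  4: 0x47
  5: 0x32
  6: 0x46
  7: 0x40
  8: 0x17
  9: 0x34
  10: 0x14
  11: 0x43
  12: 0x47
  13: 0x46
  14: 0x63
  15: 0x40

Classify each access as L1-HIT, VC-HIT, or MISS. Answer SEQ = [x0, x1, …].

0: 0x44 (blk 8, set 0) → MISS  vc=[]
1: 0x44 (blk 8, set 0) → L1-HIT  vc=[]
2: 0x43 (blk 8, set 0) → L1-HIT  vc=[]
3: 0x47 (blk 8, set 0) → L1-HIT  vc=[]
4: 0x47 (blk 8, set 0) → L1-HIT  vc=[]
5: 0x32 (blk 6, set 0) → MISS  vc=[8]
6: 0x46 (blk 8, set 0) → VC-HIT  vc=[6]
7: 0x40 (blk 8, set 0) → L1-HIT  vc=[6]
8: 0x17 (blk 2, set 0) → MISS  vc=[6, 8]
9: 0x34 (blk 6, set 0) → VC-HIT  vc=[2, 8]
10: 0x14 (blk 2, set 0) → VC-HIT  vc=[6, 8]
11: 0x43 (blk 8, set 0) → VC-HIT  vc=[6, 2]
12: 0x47 (blk 8, set 0) → L1-HIT  vc=[6, 2]
13: 0x46 (blk 8, set 0) → L1-HIT  vc=[6, 2]
14: 0x63 (blk 12, set 0) → MISS  vc=[6, 2, 8]
15: 0x40 (blk 8, set 0) → VC-HIT  vc=[6, 2, 12]

SEQ = [MISS, L1-HIT, L1-HIT, L1-HIT, L1-HIT, MISS, VC-HIT, L1-HIT, MISS, VC-HIT, VC-HIT, VC-HIT, L1-HIT, L1-HIT, MISS, VC-HIT]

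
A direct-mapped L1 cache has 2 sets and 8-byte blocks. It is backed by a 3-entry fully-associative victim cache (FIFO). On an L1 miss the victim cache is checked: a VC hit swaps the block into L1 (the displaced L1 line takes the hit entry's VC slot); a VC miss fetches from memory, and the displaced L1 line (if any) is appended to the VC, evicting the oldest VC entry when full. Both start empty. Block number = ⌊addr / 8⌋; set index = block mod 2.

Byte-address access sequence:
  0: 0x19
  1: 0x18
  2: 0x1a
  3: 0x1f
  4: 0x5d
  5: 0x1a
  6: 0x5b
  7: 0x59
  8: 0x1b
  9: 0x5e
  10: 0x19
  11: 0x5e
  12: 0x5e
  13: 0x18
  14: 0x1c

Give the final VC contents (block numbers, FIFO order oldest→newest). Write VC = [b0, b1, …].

#0 0x19→b3/s1 MISS; vc=[]
#1 0x18→b3/s1 L1-HIT; vc=[]
#2 0x1a→b3/s1 L1-HIT; vc=[]
#3 0x1f→b3/s1 L1-HIT; vc=[]
#4 0x5d→b11/s1 MISS; vc=[3]
#5 0x1a→b3/s1 VC-HIT; vc=[11]
#6 0x5b→b11/s1 VC-HIT; vc=[3]
#7 0x59→b11/s1 L1-HIT; vc=[3]
#8 0x1b→b3/s1 VC-HIT; vc=[11]
#9 0x5e→b11/s1 VC-HIT; vc=[3]
#10 0x19→b3/s1 VC-HIT; vc=[11]
#11 0x5e→b11/s1 VC-HIT; vc=[3]
#12 0x5e→b11/s1 L1-HIT; vc=[3]
#13 0x18→b3/s1 VC-HIT; vc=[11]
#14 0x1c→b3/s1 L1-HIT; vc=[11]

VC = [11]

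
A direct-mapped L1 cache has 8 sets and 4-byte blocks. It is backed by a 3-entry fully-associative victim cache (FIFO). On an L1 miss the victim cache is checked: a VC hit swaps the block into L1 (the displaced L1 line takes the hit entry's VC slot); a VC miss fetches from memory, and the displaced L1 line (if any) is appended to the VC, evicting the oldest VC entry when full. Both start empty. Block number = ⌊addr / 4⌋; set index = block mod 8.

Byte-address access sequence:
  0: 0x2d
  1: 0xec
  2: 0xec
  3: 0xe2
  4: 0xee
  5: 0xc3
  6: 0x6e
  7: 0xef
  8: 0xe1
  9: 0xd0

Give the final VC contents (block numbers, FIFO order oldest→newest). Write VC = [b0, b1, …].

VC = [11, 48, 27]

  [0] addr=0x2d blk=11 s=3: MISS | VC []
  [1] addr=0xec blk=59 s=3: MISS | VC [11]
  [2] addr=0xec blk=59 s=3: L1-HIT | VC [11]
  [3] addr=0xe2 blk=56 s=0: MISS | VC [11]
  [4] addr=0xee blk=59 s=3: L1-HIT | VC [11]
  [5] addr=0xc3 blk=48 s=0: MISS | VC [11, 56]
  [6] addr=0x6e blk=27 s=3: MISS | VC [11, 56, 59]
  [7] addr=0xef blk=59 s=3: VC-HIT | VC [11, 56, 27]
  [8] addr=0xe1 blk=56 s=0: VC-HIT | VC [11, 48, 27]
  [9] addr=0xd0 blk=52 s=4: MISS | VC [11, 48, 27]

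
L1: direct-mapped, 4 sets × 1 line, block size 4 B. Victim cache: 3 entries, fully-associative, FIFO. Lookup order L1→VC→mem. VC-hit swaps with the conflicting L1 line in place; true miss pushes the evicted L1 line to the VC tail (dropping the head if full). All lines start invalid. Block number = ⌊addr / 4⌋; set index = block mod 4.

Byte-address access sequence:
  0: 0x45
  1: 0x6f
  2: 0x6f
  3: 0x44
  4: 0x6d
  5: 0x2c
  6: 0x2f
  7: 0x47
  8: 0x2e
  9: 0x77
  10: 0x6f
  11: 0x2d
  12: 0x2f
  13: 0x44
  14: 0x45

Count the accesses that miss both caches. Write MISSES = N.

  [0] addr=0x45 blk=17 s=1: MISS | VC []
  [1] addr=0x6f blk=27 s=3: MISS | VC []
  [2] addr=0x6f blk=27 s=3: L1-HIT | VC []
  [3] addr=0x44 blk=17 s=1: L1-HIT | VC []
  [4] addr=0x6d blk=27 s=3: L1-HIT | VC []
  [5] addr=0x2c blk=11 s=3: MISS | VC [27]
  [6] addr=0x2f blk=11 s=3: L1-HIT | VC [27]
  [7] addr=0x47 blk=17 s=1: L1-HIT | VC [27]
  [8] addr=0x2e blk=11 s=3: L1-HIT | VC [27]
  [9] addr=0x77 blk=29 s=1: MISS | VC [27, 17]
  [10] addr=0x6f blk=27 s=3: VC-HIT | VC [11, 17]
  [11] addr=0x2d blk=11 s=3: VC-HIT | VC [27, 17]
  [12] addr=0x2f blk=11 s=3: L1-HIT | VC [27, 17]
  [13] addr=0x44 blk=17 s=1: VC-HIT | VC [27, 29]
  [14] addr=0x45 blk=17 s=1: L1-HIT | VC [27, 29]

MISSES = 4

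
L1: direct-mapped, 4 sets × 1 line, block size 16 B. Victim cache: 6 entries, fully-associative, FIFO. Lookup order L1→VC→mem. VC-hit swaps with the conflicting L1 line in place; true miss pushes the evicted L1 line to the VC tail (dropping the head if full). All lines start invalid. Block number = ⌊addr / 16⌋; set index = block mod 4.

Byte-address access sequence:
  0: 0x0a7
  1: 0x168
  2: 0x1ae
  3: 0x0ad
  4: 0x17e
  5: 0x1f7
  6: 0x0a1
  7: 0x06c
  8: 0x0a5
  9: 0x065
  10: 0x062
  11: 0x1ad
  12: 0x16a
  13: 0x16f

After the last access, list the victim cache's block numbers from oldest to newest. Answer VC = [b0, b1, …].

VC = [6, 26, 23, 10]

#0 0xa7→b10/s2 MISS; vc=[]
#1 0x168→b22/s2 MISS; vc=[10]
#2 0x1ae→b26/s2 MISS; vc=[10,22]
#3 0xad→b10/s2 VC-HIT; vc=[26,22]
#4 0x17e→b23/s3 MISS; vc=[26,22]
#5 0x1f7→b31/s3 MISS; vc=[26,22,23]
#6 0xa1→b10/s2 L1-HIT; vc=[26,22,23]
#7 0x6c→b6/s2 MISS; vc=[26,22,23,10]
#8 0xa5→b10/s2 VC-HIT; vc=[26,22,23,6]
#9 0x65→b6/s2 VC-HIT; vc=[26,22,23,10]
#10 0x62→b6/s2 L1-HIT; vc=[26,22,23,10]
#11 0x1ad→b26/s2 VC-HIT; vc=[6,22,23,10]
#12 0x16a→b22/s2 VC-HIT; vc=[6,26,23,10]
#13 0x16f→b22/s2 L1-HIT; vc=[6,26,23,10]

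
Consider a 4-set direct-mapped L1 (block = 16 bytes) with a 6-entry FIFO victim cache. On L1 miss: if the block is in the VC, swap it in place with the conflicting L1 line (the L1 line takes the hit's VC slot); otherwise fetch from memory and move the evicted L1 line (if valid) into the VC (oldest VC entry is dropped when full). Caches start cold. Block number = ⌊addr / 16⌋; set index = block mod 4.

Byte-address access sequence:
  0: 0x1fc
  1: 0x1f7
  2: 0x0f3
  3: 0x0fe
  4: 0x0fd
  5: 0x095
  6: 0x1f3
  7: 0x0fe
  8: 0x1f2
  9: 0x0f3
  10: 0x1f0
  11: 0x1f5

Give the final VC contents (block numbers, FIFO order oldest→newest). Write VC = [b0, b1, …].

0: 0x1fc (blk 31, set 3) → MISS  vc=[]
1: 0x1f7 (blk 31, set 3) → L1-HIT  vc=[]
2: 0xf3 (blk 15, set 3) → MISS  vc=[31]
3: 0xfe (blk 15, set 3) → L1-HIT  vc=[31]
4: 0xfd (blk 15, set 3) → L1-HIT  vc=[31]
5: 0x95 (blk 9, set 1) → MISS  vc=[31]
6: 0x1f3 (blk 31, set 3) → VC-HIT  vc=[15]
7: 0xfe (blk 15, set 3) → VC-HIT  vc=[31]
8: 0x1f2 (blk 31, set 3) → VC-HIT  vc=[15]
9: 0xf3 (blk 15, set 3) → VC-HIT  vc=[31]
10: 0x1f0 (blk 31, set 3) → VC-HIT  vc=[15]
11: 0x1f5 (blk 31, set 3) → L1-HIT  vc=[15]

VC = [15]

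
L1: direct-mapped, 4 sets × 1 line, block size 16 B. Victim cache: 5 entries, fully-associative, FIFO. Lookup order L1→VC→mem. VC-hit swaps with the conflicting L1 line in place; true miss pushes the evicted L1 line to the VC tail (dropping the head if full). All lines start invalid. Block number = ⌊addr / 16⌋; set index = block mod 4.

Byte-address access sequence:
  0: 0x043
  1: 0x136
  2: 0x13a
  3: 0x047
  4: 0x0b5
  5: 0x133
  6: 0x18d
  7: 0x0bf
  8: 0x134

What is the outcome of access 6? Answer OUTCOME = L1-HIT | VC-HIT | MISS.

  [0] addr=0x43 blk=4 s=0: MISS | VC []
  [1] addr=0x136 blk=19 s=3: MISS | VC []
  [2] addr=0x13a blk=19 s=3: L1-HIT | VC []
  [3] addr=0x47 blk=4 s=0: L1-HIT | VC []
  [4] addr=0xb5 blk=11 s=3: MISS | VC [19]
  [5] addr=0x133 blk=19 s=3: VC-HIT | VC [11]
  [6] addr=0x18d blk=24 s=0: MISS | VC [11, 4]
  [7] addr=0xbf blk=11 s=3: VC-HIT | VC [19, 4]
  [8] addr=0x134 blk=19 s=3: VC-HIT | VC [11, 4]

OUTCOME = MISS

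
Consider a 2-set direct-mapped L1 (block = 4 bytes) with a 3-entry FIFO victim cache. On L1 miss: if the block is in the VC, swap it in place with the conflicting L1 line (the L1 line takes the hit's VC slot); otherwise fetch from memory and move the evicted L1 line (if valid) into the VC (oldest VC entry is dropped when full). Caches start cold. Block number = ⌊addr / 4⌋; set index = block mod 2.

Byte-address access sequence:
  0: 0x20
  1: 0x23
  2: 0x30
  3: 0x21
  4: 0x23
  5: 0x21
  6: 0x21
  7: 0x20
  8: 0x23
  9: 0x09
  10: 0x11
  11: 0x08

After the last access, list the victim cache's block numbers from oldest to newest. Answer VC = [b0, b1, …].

0: 0x20 (blk 8, set 0) → MISS  vc=[]
1: 0x23 (blk 8, set 0) → L1-HIT  vc=[]
2: 0x30 (blk 12, set 0) → MISS  vc=[8]
3: 0x21 (blk 8, set 0) → VC-HIT  vc=[12]
4: 0x23 (blk 8, set 0) → L1-HIT  vc=[12]
5: 0x21 (blk 8, set 0) → L1-HIT  vc=[12]
6: 0x21 (blk 8, set 0) → L1-HIT  vc=[12]
7: 0x20 (blk 8, set 0) → L1-HIT  vc=[12]
8: 0x23 (blk 8, set 0) → L1-HIT  vc=[12]
9: 0x9 (blk 2, set 0) → MISS  vc=[12, 8]
10: 0x11 (blk 4, set 0) → MISS  vc=[12, 8, 2]
11: 0x8 (blk 2, set 0) → VC-HIT  vc=[12, 8, 4]

VC = [12, 8, 4]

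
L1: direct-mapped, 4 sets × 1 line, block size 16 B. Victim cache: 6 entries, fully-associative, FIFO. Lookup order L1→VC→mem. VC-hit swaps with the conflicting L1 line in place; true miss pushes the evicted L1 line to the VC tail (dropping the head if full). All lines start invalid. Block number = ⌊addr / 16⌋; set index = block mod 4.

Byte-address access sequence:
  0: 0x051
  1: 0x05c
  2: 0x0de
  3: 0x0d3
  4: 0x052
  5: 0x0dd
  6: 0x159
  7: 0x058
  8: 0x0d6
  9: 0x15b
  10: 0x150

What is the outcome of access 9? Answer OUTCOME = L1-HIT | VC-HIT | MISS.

  [0] addr=0x51 blk=5 s=1: MISS | VC []
  [1] addr=0x5c blk=5 s=1: L1-HIT | VC []
  [2] addr=0xde blk=13 s=1: MISS | VC [5]
  [3] addr=0xd3 blk=13 s=1: L1-HIT | VC [5]
  [4] addr=0x52 blk=5 s=1: VC-HIT | VC [13]
  [5] addr=0xdd blk=13 s=1: VC-HIT | VC [5]
  [6] addr=0x159 blk=21 s=1: MISS | VC [5, 13]
  [7] addr=0x58 blk=5 s=1: VC-HIT | VC [21, 13]
  [8] addr=0xd6 blk=13 s=1: VC-HIT | VC [21, 5]
  [9] addr=0x15b blk=21 s=1: VC-HIT | VC [13, 5]
  [10] addr=0x150 blk=21 s=1: L1-HIT | VC [13, 5]

OUTCOME = VC-HIT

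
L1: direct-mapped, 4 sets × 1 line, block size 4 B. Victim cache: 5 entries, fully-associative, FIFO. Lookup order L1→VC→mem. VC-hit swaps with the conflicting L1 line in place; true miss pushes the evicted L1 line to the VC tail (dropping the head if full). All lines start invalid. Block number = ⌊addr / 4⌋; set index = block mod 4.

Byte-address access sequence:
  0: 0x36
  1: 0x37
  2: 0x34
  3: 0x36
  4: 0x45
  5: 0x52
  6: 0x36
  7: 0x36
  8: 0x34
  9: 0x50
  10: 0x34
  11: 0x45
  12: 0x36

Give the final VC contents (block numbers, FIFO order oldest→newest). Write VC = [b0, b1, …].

VC = [17]

  [0] addr=0x36 blk=13 s=1: MISS | VC []
  [1] addr=0x37 blk=13 s=1: L1-HIT | VC []
  [2] addr=0x34 blk=13 s=1: L1-HIT | VC []
  [3] addr=0x36 blk=13 s=1: L1-HIT | VC []
  [4] addr=0x45 blk=17 s=1: MISS | VC [13]
  [5] addr=0x52 blk=20 s=0: MISS | VC [13]
  [6] addr=0x36 blk=13 s=1: VC-HIT | VC [17]
  [7] addr=0x36 blk=13 s=1: L1-HIT | VC [17]
  [8] addr=0x34 blk=13 s=1: L1-HIT | VC [17]
  [9] addr=0x50 blk=20 s=0: L1-HIT | VC [17]
  [10] addr=0x34 blk=13 s=1: L1-HIT | VC [17]
  [11] addr=0x45 blk=17 s=1: VC-HIT | VC [13]
  [12] addr=0x36 blk=13 s=1: VC-HIT | VC [17]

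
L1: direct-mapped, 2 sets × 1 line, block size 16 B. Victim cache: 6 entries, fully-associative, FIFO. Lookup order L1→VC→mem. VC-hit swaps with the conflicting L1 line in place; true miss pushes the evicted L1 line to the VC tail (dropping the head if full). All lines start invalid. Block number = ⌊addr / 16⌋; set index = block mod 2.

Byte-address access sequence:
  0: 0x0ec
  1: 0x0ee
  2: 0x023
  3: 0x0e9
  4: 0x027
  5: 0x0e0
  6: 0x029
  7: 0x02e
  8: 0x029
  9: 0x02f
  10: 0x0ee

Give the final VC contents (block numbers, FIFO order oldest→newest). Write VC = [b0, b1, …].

  [0] addr=0xec blk=14 s=0: MISS | VC []
  [1] addr=0xee blk=14 s=0: L1-HIT | VC []
  [2] addr=0x23 blk=2 s=0: MISS | VC [14]
  [3] addr=0xe9 blk=14 s=0: VC-HIT | VC [2]
  [4] addr=0x27 blk=2 s=0: VC-HIT | VC [14]
  [5] addr=0xe0 blk=14 s=0: VC-HIT | VC [2]
  [6] addr=0x29 blk=2 s=0: VC-HIT | VC [14]
  [7] addr=0x2e blk=2 s=0: L1-HIT | VC [14]
  [8] addr=0x29 blk=2 s=0: L1-HIT | VC [14]
  [9] addr=0x2f blk=2 s=0: L1-HIT | VC [14]
  [10] addr=0xee blk=14 s=0: VC-HIT | VC [2]

VC = [2]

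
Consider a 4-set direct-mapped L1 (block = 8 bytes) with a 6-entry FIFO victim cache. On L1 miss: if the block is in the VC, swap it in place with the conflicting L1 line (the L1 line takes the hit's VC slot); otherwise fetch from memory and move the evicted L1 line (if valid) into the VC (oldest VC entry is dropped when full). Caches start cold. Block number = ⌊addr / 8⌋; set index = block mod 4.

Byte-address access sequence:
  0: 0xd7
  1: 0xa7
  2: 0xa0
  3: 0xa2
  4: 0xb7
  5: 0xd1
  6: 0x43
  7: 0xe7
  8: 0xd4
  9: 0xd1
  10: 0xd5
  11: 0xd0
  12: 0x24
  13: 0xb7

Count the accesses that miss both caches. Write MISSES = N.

MISSES = 6

#0 0xd7→b26/s2 MISS; vc=[]
#1 0xa7→b20/s0 MISS; vc=[]
#2 0xa0→b20/s0 L1-HIT; vc=[]
#3 0xa2→b20/s0 L1-HIT; vc=[]
#4 0xb7→b22/s2 MISS; vc=[26]
#5 0xd1→b26/s2 VC-HIT; vc=[22]
#6 0x43→b8/s0 MISS; vc=[22,20]
#7 0xe7→b28/s0 MISS; vc=[22,20,8]
#8 0xd4→b26/s2 L1-HIT; vc=[22,20,8]
#9 0xd1→b26/s2 L1-HIT; vc=[22,20,8]
#10 0xd5→b26/s2 L1-HIT; vc=[22,20,8]
#11 0xd0→b26/s2 L1-HIT; vc=[22,20,8]
#12 0x24→b4/s0 MISS; vc=[22,20,8,28]
#13 0xb7→b22/s2 VC-HIT; vc=[26,20,8,28]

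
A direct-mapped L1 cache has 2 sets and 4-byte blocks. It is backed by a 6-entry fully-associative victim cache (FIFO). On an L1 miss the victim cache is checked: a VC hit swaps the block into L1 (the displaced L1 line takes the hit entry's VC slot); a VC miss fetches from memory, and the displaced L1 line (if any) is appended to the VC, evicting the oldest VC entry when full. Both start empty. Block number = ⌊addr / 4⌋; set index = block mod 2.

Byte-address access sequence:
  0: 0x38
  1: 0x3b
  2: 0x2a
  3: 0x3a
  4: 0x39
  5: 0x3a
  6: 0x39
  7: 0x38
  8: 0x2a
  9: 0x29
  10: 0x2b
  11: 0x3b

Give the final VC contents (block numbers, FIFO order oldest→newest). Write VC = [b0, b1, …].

0: 0x38 (blk 14, set 0) → MISS  vc=[]
1: 0x3b (blk 14, set 0) → L1-HIT  vc=[]
2: 0x2a (blk 10, set 0) → MISS  vc=[14]
3: 0x3a (blk 14, set 0) → VC-HIT  vc=[10]
4: 0x39 (blk 14, set 0) → L1-HIT  vc=[10]
5: 0x3a (blk 14, set 0) → L1-HIT  vc=[10]
6: 0x39 (blk 14, set 0) → L1-HIT  vc=[10]
7: 0x38 (blk 14, set 0) → L1-HIT  vc=[10]
8: 0x2a (blk 10, set 0) → VC-HIT  vc=[14]
9: 0x29 (blk 10, set 0) → L1-HIT  vc=[14]
10: 0x2b (blk 10, set 0) → L1-HIT  vc=[14]
11: 0x3b (blk 14, set 0) → VC-HIT  vc=[10]

VC = [10]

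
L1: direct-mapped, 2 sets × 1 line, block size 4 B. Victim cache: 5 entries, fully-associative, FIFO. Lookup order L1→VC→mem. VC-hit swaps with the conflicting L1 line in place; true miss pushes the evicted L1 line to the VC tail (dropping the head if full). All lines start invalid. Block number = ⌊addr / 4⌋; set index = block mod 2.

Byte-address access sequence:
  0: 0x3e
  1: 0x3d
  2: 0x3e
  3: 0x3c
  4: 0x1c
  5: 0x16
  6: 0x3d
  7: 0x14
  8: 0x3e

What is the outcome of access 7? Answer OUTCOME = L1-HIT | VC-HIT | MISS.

OUTCOME = VC-HIT

  [0] addr=0x3e blk=15 s=1: MISS | VC []
  [1] addr=0x3d blk=15 s=1: L1-HIT | VC []
  [2] addr=0x3e blk=15 s=1: L1-HIT | VC []
  [3] addr=0x3c blk=15 s=1: L1-HIT | VC []
  [4] addr=0x1c blk=7 s=1: MISS | VC [15]
  [5] addr=0x16 blk=5 s=1: MISS | VC [15, 7]
  [6] addr=0x3d blk=15 s=1: VC-HIT | VC [5, 7]
  [7] addr=0x14 blk=5 s=1: VC-HIT | VC [15, 7]
  [8] addr=0x3e blk=15 s=1: VC-HIT | VC [5, 7]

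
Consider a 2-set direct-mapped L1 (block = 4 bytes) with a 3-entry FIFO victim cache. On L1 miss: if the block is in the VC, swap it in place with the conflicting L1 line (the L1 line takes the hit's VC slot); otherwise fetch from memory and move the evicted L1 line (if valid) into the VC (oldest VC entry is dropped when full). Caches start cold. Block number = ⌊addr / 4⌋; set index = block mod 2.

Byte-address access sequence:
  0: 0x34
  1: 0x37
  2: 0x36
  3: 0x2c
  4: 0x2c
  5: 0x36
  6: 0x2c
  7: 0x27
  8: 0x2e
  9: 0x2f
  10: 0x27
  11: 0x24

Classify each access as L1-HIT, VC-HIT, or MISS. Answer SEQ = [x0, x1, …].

SEQ = [MISS, L1-HIT, L1-HIT, MISS, L1-HIT, VC-HIT, VC-HIT, MISS, VC-HIT, L1-HIT, VC-HIT, L1-HIT]

#0 0x34→b13/s1 MISS; vc=[]
#1 0x37→b13/s1 L1-HIT; vc=[]
#2 0x36→b13/s1 L1-HIT; vc=[]
#3 0x2c→b11/s1 MISS; vc=[13]
#4 0x2c→b11/s1 L1-HIT; vc=[13]
#5 0x36→b13/s1 VC-HIT; vc=[11]
#6 0x2c→b11/s1 VC-HIT; vc=[13]
#7 0x27→b9/s1 MISS; vc=[13,11]
#8 0x2e→b11/s1 VC-HIT; vc=[13,9]
#9 0x2f→b11/s1 L1-HIT; vc=[13,9]
#10 0x27→b9/s1 VC-HIT; vc=[13,11]
#11 0x24→b9/s1 L1-HIT; vc=[13,11]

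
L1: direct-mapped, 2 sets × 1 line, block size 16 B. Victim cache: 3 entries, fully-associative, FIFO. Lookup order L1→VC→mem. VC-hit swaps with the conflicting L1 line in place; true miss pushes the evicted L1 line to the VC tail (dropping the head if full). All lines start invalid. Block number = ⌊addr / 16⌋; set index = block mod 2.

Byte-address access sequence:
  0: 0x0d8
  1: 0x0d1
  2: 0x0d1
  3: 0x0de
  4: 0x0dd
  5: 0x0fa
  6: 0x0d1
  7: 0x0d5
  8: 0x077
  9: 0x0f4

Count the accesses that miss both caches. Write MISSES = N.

0: 0xd8 (blk 13, set 1) → MISS  vc=[]
1: 0xd1 (blk 13, set 1) → L1-HIT  vc=[]
2: 0xd1 (blk 13, set 1) → L1-HIT  vc=[]
3: 0xde (blk 13, set 1) → L1-HIT  vc=[]
4: 0xdd (blk 13, set 1) → L1-HIT  vc=[]
5: 0xfa (blk 15, set 1) → MISS  vc=[13]
6: 0xd1 (blk 13, set 1) → VC-HIT  vc=[15]
7: 0xd5 (blk 13, set 1) → L1-HIT  vc=[15]
8: 0x77 (blk 7, set 1) → MISS  vc=[15, 13]
9: 0xf4 (blk 15, set 1) → VC-HIT  vc=[7, 13]

MISSES = 3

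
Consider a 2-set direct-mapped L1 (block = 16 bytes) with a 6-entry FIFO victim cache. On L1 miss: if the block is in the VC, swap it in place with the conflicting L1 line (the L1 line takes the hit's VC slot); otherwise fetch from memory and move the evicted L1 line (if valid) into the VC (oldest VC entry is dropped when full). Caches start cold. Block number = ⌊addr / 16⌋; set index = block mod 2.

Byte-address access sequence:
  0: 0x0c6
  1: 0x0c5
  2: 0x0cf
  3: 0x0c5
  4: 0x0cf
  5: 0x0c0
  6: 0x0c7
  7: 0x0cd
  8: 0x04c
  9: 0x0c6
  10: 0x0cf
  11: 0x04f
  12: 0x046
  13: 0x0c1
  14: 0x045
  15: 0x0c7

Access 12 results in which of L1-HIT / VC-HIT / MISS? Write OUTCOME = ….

0: 0xc6 (blk 12, set 0) → MISS  vc=[]
1: 0xc5 (blk 12, set 0) → L1-HIT  vc=[]
2: 0xcf (blk 12, set 0) → L1-HIT  vc=[]
3: 0xc5 (blk 12, set 0) → L1-HIT  vc=[]
4: 0xcf (blk 12, set 0) → L1-HIT  vc=[]
5: 0xc0 (blk 12, set 0) → L1-HIT  vc=[]
6: 0xc7 (blk 12, set 0) → L1-HIT  vc=[]
7: 0xcd (blk 12, set 0) → L1-HIT  vc=[]
8: 0x4c (blk 4, set 0) → MISS  vc=[12]
9: 0xc6 (blk 12, set 0) → VC-HIT  vc=[4]
10: 0xcf (blk 12, set 0) → L1-HIT  vc=[4]
11: 0x4f (blk 4, set 0) → VC-HIT  vc=[12]
12: 0x46 (blk 4, set 0) → L1-HIT  vc=[12]
13: 0xc1 (blk 12, set 0) → VC-HIT  vc=[4]
14: 0x45 (blk 4, set 0) → VC-HIT  vc=[12]
15: 0xc7 (blk 12, set 0) → VC-HIT  vc=[4]

OUTCOME = L1-HIT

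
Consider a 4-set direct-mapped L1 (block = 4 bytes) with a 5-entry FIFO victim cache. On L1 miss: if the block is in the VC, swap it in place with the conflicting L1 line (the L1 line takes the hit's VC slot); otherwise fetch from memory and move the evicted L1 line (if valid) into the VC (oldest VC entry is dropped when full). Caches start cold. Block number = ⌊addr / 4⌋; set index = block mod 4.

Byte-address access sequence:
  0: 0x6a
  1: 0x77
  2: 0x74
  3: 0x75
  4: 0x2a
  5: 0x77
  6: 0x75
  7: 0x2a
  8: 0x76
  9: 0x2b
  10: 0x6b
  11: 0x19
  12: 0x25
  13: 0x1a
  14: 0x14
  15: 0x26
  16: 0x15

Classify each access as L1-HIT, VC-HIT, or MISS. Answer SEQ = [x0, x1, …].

#0 0x6a→b26/s2 MISS; vc=[]
#1 0x77→b29/s1 MISS; vc=[]
#2 0x74→b29/s1 L1-HIT; vc=[]
#3 0x75→b29/s1 L1-HIT; vc=[]
#4 0x2a→b10/s2 MISS; vc=[26]
#5 0x77→b29/s1 L1-HIT; vc=[26]
#6 0x75→b29/s1 L1-HIT; vc=[26]
#7 0x2a→b10/s2 L1-HIT; vc=[26]
#8 0x76→b29/s1 L1-HIT; vc=[26]
#9 0x2b→b10/s2 L1-HIT; vc=[26]
#10 0x6b→b26/s2 VC-HIT; vc=[10]
#11 0x19→b6/s2 MISS; vc=[10,26]
#12 0x25→b9/s1 MISS; vc=[10,26,29]
#13 0x1a→b6/s2 L1-HIT; vc=[10,26,29]
#14 0x14→b5/s1 MISS; vc=[10,26,29,9]
#15 0x26→b9/s1 VC-HIT; vc=[10,26,29,5]
#16 0x15→b5/s1 VC-HIT; vc=[10,26,29,9]

SEQ = [MISS, MISS, L1-HIT, L1-HIT, MISS, L1-HIT, L1-HIT, L1-HIT, L1-HIT, L1-HIT, VC-HIT, MISS, MISS, L1-HIT, MISS, VC-HIT, VC-HIT]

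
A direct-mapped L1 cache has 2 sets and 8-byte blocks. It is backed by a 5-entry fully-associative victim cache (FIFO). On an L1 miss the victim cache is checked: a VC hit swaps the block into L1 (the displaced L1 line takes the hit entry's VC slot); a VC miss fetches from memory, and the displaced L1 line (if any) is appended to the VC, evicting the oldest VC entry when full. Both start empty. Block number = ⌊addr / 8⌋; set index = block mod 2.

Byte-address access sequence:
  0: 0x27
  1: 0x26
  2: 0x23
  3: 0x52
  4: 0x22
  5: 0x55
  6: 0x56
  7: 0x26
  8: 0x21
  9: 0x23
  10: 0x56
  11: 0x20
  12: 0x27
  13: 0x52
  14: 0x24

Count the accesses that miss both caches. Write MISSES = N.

  [0] addr=0x27 blk=4 s=0: MISS | VC []
  [1] addr=0x26 blk=4 s=0: L1-HIT | VC []
  [2] addr=0x23 blk=4 s=0: L1-HIT | VC []
  [3] addr=0x52 blk=10 s=0: MISS | VC [4]
  [4] addr=0x22 blk=4 s=0: VC-HIT | VC [10]
  [5] addr=0x55 blk=10 s=0: VC-HIT | VC [4]
  [6] addr=0x56 blk=10 s=0: L1-HIT | VC [4]
  [7] addr=0x26 blk=4 s=0: VC-HIT | VC [10]
  [8] addr=0x21 blk=4 s=0: L1-HIT | VC [10]
  [9] addr=0x23 blk=4 s=0: L1-HIT | VC [10]
  [10] addr=0x56 blk=10 s=0: VC-HIT | VC [4]
  [11] addr=0x20 blk=4 s=0: VC-HIT | VC [10]
  [12] addr=0x27 blk=4 s=0: L1-HIT | VC [10]
  [13] addr=0x52 blk=10 s=0: VC-HIT | VC [4]
  [14] addr=0x24 blk=4 s=0: VC-HIT | VC [10]

MISSES = 2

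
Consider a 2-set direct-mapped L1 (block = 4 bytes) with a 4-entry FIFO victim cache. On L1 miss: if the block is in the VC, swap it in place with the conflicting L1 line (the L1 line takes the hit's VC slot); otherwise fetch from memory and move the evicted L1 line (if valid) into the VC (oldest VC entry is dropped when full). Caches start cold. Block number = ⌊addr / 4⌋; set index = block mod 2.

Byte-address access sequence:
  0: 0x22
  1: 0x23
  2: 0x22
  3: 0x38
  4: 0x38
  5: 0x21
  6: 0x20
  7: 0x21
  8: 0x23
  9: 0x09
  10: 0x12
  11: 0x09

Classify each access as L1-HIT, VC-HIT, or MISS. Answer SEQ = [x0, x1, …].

SEQ = [MISS, L1-HIT, L1-HIT, MISS, L1-HIT, VC-HIT, L1-HIT, L1-HIT, L1-HIT, MISS, MISS, VC-HIT]

0: 0x22 (blk 8, set 0) → MISS  vc=[]
1: 0x23 (blk 8, set 0) → L1-HIT  vc=[]
2: 0x22 (blk 8, set 0) → L1-HIT  vc=[]
3: 0x38 (blk 14, set 0) → MISS  vc=[8]
4: 0x38 (blk 14, set 0) → L1-HIT  vc=[8]
5: 0x21 (blk 8, set 0) → VC-HIT  vc=[14]
6: 0x20 (blk 8, set 0) → L1-HIT  vc=[14]
7: 0x21 (blk 8, set 0) → L1-HIT  vc=[14]
8: 0x23 (blk 8, set 0) → L1-HIT  vc=[14]
9: 0x9 (blk 2, set 0) → MISS  vc=[14, 8]
10: 0x12 (blk 4, set 0) → MISS  vc=[14, 8, 2]
11: 0x9 (blk 2, set 0) → VC-HIT  vc=[14, 8, 4]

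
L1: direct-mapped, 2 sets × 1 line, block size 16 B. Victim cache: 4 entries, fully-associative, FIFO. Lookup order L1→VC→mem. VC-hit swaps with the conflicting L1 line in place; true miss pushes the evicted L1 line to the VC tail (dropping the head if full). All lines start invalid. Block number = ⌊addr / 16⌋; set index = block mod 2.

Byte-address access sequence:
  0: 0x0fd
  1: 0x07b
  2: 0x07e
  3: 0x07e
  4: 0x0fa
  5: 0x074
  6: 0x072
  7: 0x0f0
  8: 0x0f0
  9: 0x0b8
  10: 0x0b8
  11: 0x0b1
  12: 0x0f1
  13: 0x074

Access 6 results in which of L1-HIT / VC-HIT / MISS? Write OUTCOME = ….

OUTCOME = L1-HIT

0: 0xfd (blk 15, set 1) → MISS  vc=[]
1: 0x7b (blk 7, set 1) → MISS  vc=[15]
2: 0x7e (blk 7, set 1) → L1-HIT  vc=[15]
3: 0x7e (blk 7, set 1) → L1-HIT  vc=[15]
4: 0xfa (blk 15, set 1) → VC-HIT  vc=[7]
5: 0x74 (blk 7, set 1) → VC-HIT  vc=[15]
6: 0x72 (blk 7, set 1) → L1-HIT  vc=[15]
7: 0xf0 (blk 15, set 1) → VC-HIT  vc=[7]
8: 0xf0 (blk 15, set 1) → L1-HIT  vc=[7]
9: 0xb8 (blk 11, set 1) → MISS  vc=[7, 15]
10: 0xb8 (blk 11, set 1) → L1-HIT  vc=[7, 15]
11: 0xb1 (blk 11, set 1) → L1-HIT  vc=[7, 15]
12: 0xf1 (blk 15, set 1) → VC-HIT  vc=[7, 11]
13: 0x74 (blk 7, set 1) → VC-HIT  vc=[15, 11]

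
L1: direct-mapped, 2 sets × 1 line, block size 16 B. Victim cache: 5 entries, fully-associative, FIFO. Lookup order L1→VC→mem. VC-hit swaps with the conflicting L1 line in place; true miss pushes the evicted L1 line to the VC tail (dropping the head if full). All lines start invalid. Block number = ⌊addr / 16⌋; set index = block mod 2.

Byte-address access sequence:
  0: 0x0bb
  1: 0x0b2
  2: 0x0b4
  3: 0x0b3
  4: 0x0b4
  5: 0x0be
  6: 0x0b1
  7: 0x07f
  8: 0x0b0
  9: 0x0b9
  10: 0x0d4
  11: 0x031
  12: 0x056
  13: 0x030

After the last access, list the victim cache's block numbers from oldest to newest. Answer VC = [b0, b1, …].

VC = [7, 11, 13, 5]

  [0] addr=0xbb blk=11 s=1: MISS | VC []
  [1] addr=0xb2 blk=11 s=1: L1-HIT | VC []
  [2] addr=0xb4 blk=11 s=1: L1-HIT | VC []
  [3] addr=0xb3 blk=11 s=1: L1-HIT | VC []
  [4] addr=0xb4 blk=11 s=1: L1-HIT | VC []
  [5] addr=0xbe blk=11 s=1: L1-HIT | VC []
  [6] addr=0xb1 blk=11 s=1: L1-HIT | VC []
  [7] addr=0x7f blk=7 s=1: MISS | VC [11]
  [8] addr=0xb0 blk=11 s=1: VC-HIT | VC [7]
  [9] addr=0xb9 blk=11 s=1: L1-HIT | VC [7]
  [10] addr=0xd4 blk=13 s=1: MISS | VC [7, 11]
  [11] addr=0x31 blk=3 s=1: MISS | VC [7, 11, 13]
  [12] addr=0x56 blk=5 s=1: MISS | VC [7, 11, 13, 3]
  [13] addr=0x30 blk=3 s=1: VC-HIT | VC [7, 11, 13, 5]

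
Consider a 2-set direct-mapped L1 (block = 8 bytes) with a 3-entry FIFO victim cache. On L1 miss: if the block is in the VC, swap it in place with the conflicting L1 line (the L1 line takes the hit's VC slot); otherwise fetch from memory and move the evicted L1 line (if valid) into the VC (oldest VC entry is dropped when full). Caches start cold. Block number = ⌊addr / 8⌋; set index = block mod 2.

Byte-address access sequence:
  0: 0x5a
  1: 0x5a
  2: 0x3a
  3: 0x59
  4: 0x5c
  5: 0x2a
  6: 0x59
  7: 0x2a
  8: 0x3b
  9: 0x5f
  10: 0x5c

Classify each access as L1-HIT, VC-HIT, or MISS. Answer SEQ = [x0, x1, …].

#0 0x5a→b11/s1 MISS; vc=[]
#1 0x5a→b11/s1 L1-HIT; vc=[]
#2 0x3a→b7/s1 MISS; vc=[11]
#3 0x59→b11/s1 VC-HIT; vc=[7]
#4 0x5c→b11/s1 L1-HIT; vc=[7]
#5 0x2a→b5/s1 MISS; vc=[7,11]
#6 0x59→b11/s1 VC-HIT; vc=[7,5]
#7 0x2a→b5/s1 VC-HIT; vc=[7,11]
#8 0x3b→b7/s1 VC-HIT; vc=[5,11]
#9 0x5f→b11/s1 VC-HIT; vc=[5,7]
#10 0x5c→b11/s1 L1-HIT; vc=[5,7]

SEQ = [MISS, L1-HIT, MISS, VC-HIT, L1-HIT, MISS, VC-HIT, VC-HIT, VC-HIT, VC-HIT, L1-HIT]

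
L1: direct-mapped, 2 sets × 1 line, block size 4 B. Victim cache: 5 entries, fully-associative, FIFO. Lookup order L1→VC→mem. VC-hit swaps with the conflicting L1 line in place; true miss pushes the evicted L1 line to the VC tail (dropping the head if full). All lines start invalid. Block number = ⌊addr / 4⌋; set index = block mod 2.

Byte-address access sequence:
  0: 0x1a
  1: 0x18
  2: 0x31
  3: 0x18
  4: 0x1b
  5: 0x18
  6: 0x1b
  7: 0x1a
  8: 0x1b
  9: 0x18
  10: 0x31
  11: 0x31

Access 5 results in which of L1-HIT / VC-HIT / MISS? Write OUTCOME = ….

OUTCOME = L1-HIT

  [0] addr=0x1a blk=6 s=0: MISS | VC []
  [1] addr=0x18 blk=6 s=0: L1-HIT | VC []
  [2] addr=0x31 blk=12 s=0: MISS | VC [6]
  [3] addr=0x18 blk=6 s=0: VC-HIT | VC [12]
  [4] addr=0x1b blk=6 s=0: L1-HIT | VC [12]
  [5] addr=0x18 blk=6 s=0: L1-HIT | VC [12]
  [6] addr=0x1b blk=6 s=0: L1-HIT | VC [12]
  [7] addr=0x1a blk=6 s=0: L1-HIT | VC [12]
  [8] addr=0x1b blk=6 s=0: L1-HIT | VC [12]
  [9] addr=0x18 blk=6 s=0: L1-HIT | VC [12]
  [10] addr=0x31 blk=12 s=0: VC-HIT | VC [6]
  [11] addr=0x31 blk=12 s=0: L1-HIT | VC [6]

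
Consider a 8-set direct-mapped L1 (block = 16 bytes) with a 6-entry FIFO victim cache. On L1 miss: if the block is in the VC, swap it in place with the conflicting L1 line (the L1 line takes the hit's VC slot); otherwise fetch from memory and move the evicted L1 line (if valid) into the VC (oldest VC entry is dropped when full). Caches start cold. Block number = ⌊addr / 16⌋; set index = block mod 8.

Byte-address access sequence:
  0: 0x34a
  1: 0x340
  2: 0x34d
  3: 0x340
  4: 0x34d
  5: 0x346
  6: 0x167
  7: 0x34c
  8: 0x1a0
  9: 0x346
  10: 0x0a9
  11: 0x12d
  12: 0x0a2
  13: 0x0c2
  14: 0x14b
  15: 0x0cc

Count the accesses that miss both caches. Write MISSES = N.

MISSES = 7

0: 0x34a (blk 52, set 4) → MISS  vc=[]
1: 0x340 (blk 52, set 4) → L1-HIT  vc=[]
2: 0x34d (blk 52, set 4) → L1-HIT  vc=[]
3: 0x340 (blk 52, set 4) → L1-HIT  vc=[]
4: 0x34d (blk 52, set 4) → L1-HIT  vc=[]
5: 0x346 (blk 52, set 4) → L1-HIT  vc=[]
6: 0x167 (blk 22, set 6) → MISS  vc=[]
7: 0x34c (blk 52, set 4) → L1-HIT  vc=[]
8: 0x1a0 (blk 26, set 2) → MISS  vc=[]
9: 0x346 (blk 52, set 4) → L1-HIT  vc=[]
10: 0xa9 (blk 10, set 2) → MISS  vc=[26]
11: 0x12d (blk 18, set 2) → MISS  vc=[26, 10]
12: 0xa2 (blk 10, set 2) → VC-HIT  vc=[26, 18]
13: 0xc2 (blk 12, set 4) → MISS  vc=[26, 18, 52]
14: 0x14b (blk 20, set 4) → MISS  vc=[26, 18, 52, 12]
15: 0xcc (blk 12, set 4) → VC-HIT  vc=[26, 18, 52, 20]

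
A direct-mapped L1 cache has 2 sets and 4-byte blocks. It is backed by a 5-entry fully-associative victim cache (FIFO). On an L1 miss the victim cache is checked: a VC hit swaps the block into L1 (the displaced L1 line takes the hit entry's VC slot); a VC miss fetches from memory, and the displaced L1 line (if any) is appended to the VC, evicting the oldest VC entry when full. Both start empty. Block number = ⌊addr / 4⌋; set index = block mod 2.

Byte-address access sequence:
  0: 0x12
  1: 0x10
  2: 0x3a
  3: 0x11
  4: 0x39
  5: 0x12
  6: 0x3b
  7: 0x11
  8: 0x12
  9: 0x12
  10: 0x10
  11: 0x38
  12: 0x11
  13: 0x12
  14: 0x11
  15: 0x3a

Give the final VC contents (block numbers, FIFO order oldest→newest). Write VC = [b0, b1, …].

VC = [4]

#0 0x12→b4/s0 MISS; vc=[]
#1 0x10→b4/s0 L1-HIT; vc=[]
#2 0x3a→b14/s0 MISS; vc=[4]
#3 0x11→b4/s0 VC-HIT; vc=[14]
#4 0x39→b14/s0 VC-HIT; vc=[4]
#5 0x12→b4/s0 VC-HIT; vc=[14]
#6 0x3b→b14/s0 VC-HIT; vc=[4]
#7 0x11→b4/s0 VC-HIT; vc=[14]
#8 0x12→b4/s0 L1-HIT; vc=[14]
#9 0x12→b4/s0 L1-HIT; vc=[14]
#10 0x10→b4/s0 L1-HIT; vc=[14]
#11 0x38→b14/s0 VC-HIT; vc=[4]
#12 0x11→b4/s0 VC-HIT; vc=[14]
#13 0x12→b4/s0 L1-HIT; vc=[14]
#14 0x11→b4/s0 L1-HIT; vc=[14]
#15 0x3a→b14/s0 VC-HIT; vc=[4]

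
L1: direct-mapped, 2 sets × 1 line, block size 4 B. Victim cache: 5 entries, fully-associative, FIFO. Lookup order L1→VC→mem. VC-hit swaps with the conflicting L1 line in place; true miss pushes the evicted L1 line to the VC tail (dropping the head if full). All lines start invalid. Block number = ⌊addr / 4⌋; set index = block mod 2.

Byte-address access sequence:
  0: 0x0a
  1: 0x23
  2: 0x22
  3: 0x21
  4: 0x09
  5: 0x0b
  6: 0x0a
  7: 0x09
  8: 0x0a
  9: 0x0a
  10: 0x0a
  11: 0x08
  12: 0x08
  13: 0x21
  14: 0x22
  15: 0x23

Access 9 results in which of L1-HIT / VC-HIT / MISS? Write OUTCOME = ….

OUTCOME = L1-HIT

0: 0xa (blk 2, set 0) → MISS  vc=[]
1: 0x23 (blk 8, set 0) → MISS  vc=[2]
2: 0x22 (blk 8, set 0) → L1-HIT  vc=[2]
3: 0x21 (blk 8, set 0) → L1-HIT  vc=[2]
4: 0x9 (blk 2, set 0) → VC-HIT  vc=[8]
5: 0xb (blk 2, set 0) → L1-HIT  vc=[8]
6: 0xa (blk 2, set 0) → L1-HIT  vc=[8]
7: 0x9 (blk 2, set 0) → L1-HIT  vc=[8]
8: 0xa (blk 2, set 0) → L1-HIT  vc=[8]
9: 0xa (blk 2, set 0) → L1-HIT  vc=[8]
10: 0xa (blk 2, set 0) → L1-HIT  vc=[8]
11: 0x8 (blk 2, set 0) → L1-HIT  vc=[8]
12: 0x8 (blk 2, set 0) → L1-HIT  vc=[8]
13: 0x21 (blk 8, set 0) → VC-HIT  vc=[2]
14: 0x22 (blk 8, set 0) → L1-HIT  vc=[2]
15: 0x23 (blk 8, set 0) → L1-HIT  vc=[2]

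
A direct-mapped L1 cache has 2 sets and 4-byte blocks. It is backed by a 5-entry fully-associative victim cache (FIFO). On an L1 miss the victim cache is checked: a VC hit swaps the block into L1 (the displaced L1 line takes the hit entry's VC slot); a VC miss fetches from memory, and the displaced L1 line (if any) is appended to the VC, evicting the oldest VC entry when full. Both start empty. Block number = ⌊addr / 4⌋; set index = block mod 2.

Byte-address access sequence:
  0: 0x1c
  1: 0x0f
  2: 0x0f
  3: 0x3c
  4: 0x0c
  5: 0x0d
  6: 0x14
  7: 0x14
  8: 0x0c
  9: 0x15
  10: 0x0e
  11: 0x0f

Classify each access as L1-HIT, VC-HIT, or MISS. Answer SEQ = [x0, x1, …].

SEQ = [MISS, MISS, L1-HIT, MISS, VC-HIT, L1-HIT, MISS, L1-HIT, VC-HIT, VC-HIT, VC-HIT, L1-HIT]

0: 0x1c (blk 7, set 1) → MISS  vc=[]
1: 0xf (blk 3, set 1) → MISS  vc=[7]
2: 0xf (blk 3, set 1) → L1-HIT  vc=[7]
3: 0x3c (blk 15, set 1) → MISS  vc=[7, 3]
4: 0xc (blk 3, set 1) → VC-HIT  vc=[7, 15]
5: 0xd (blk 3, set 1) → L1-HIT  vc=[7, 15]
6: 0x14 (blk 5, set 1) → MISS  vc=[7, 15, 3]
7: 0x14 (blk 5, set 1) → L1-HIT  vc=[7, 15, 3]
8: 0xc (blk 3, set 1) → VC-HIT  vc=[7, 15, 5]
9: 0x15 (blk 5, set 1) → VC-HIT  vc=[7, 15, 3]
10: 0xe (blk 3, set 1) → VC-HIT  vc=[7, 15, 5]
11: 0xf (blk 3, set 1) → L1-HIT  vc=[7, 15, 5]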